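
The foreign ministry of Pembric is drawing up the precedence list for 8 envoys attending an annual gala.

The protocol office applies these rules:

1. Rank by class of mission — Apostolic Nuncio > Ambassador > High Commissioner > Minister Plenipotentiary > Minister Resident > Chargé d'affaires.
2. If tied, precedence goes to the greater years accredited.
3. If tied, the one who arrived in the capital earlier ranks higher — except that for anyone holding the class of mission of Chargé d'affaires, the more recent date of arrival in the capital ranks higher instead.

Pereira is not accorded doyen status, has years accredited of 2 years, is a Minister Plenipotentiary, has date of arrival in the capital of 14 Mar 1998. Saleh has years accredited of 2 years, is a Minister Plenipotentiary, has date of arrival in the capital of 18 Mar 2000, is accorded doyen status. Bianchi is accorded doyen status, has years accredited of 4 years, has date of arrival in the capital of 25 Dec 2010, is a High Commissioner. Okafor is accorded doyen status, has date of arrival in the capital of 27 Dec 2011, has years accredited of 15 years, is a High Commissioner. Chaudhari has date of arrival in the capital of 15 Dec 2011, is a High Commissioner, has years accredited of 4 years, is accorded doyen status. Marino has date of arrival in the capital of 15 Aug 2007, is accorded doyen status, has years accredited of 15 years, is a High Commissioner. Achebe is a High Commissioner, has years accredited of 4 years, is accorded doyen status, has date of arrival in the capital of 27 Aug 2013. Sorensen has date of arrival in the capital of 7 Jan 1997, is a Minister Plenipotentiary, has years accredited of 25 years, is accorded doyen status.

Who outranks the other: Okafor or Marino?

By class of mission: Marino, Okafor, Bianchi, Chaudhari and Achebe (High Commissioner); then Sorensen, Pereira and Saleh (Minister Plenipotentiary).
Among Marino, Okafor, Bianchi, Chaudhari and Achebe, by years accredited (higher first): Marino and Okafor (15 years) before Bianchi, Chaudhari and Achebe (4 years).
Among Marino and Okafor, by date of arrival in the capital (earlier first): Marino (15 Aug 2007) before Okafor (27 Dec 2011).
Among Bianchi, Chaudhari and Achebe, by date of arrival in the capital (earlier first): Bianchi (25 Dec 2010) before Chaudhari (15 Dec 2011) before Achebe (27 Aug 2013).
Among Sorensen, Pereira and Saleh, by years accredited (higher first): Sorensen (25 years) before Pereira and Saleh (2 years).
Among Pereira and Saleh, by date of arrival in the capital (earlier first): Pereira (14 Mar 1998) before Saleh (18 Mar 2000).
So Marino takes precedence.

Marino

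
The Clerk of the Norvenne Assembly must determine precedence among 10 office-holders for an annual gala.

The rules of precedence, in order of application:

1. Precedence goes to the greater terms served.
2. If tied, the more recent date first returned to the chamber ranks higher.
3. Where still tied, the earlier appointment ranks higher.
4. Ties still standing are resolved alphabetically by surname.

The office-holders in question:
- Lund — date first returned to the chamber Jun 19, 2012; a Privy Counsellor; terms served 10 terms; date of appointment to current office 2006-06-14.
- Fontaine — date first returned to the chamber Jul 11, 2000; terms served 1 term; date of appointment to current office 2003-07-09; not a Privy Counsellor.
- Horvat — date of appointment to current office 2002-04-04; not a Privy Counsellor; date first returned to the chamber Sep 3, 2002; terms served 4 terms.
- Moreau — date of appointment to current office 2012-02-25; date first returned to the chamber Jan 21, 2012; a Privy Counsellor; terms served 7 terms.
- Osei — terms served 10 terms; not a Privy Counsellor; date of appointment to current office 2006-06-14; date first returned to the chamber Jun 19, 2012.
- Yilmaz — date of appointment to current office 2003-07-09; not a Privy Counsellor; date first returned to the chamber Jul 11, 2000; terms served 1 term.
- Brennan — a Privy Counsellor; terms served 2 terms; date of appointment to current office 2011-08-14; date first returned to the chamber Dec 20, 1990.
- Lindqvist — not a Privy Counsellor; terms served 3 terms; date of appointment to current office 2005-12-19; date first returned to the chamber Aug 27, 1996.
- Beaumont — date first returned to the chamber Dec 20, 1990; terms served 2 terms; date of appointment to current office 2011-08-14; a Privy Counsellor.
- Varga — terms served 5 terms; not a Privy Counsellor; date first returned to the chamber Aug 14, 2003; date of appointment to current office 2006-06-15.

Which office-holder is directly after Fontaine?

By terms served (higher first): Lund and Osei (both 10 terms); then Moreau (7 terms); then Varga (5 terms); then Horvat (4 terms); then Lindqvist (3 terms); then Beaumont and Brennan (both 2 terms); then Fontaine and Yilmaz (both 1 term).
Lund and Osei both have date first returned to the chamber Jun 19, 2012, so the next rule applies.
Lund and Osei both have date of appointment to current office 2006-06-14, so the next rule applies.
Among Lund and Osei, alphabetically by surname: Lund before Osei.
Beaumont and Brennan both have date first returned to the chamber Dec 20, 1990, so the next rule applies.
Beaumont and Brennan both have date of appointment to current office 2011-08-14, so the next rule applies.
Among Beaumont and Brennan, alphabetically by surname: Beaumont before Brennan.
Fontaine and Yilmaz both have date first returned to the chamber Jul 11, 2000, so the next rule applies.
Fontaine and Yilmaz both have date of appointment to current office 2003-07-09, so the next rule applies.
Among Fontaine and Yilmaz, alphabetically by surname: Fontaine before Yilmaz.
Order: Lund, Osei, Moreau, Varga, Horvat, Lindqvist, Beaumont, Brennan, Fontaine, Yilmaz.

Yilmaz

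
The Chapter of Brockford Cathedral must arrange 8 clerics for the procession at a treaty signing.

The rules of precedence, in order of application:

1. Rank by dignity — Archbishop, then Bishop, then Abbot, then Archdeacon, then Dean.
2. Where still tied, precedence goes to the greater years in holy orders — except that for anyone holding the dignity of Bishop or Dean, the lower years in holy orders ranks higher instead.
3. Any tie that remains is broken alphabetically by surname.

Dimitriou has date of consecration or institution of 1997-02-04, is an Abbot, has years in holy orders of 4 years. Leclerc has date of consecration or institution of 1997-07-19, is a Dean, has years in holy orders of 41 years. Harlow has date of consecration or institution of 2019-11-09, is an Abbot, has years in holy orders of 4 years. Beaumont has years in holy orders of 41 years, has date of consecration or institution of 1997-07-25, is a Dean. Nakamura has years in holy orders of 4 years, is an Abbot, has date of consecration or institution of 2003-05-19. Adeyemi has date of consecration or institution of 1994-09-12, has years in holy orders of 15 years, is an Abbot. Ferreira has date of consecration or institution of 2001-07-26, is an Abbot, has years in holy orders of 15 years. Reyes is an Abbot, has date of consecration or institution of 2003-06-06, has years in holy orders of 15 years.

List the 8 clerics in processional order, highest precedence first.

By dignity: Adeyemi, Ferreira, Reyes, Dimitriou, Harlow and Nakamura (Abbot); then Beaumont and Leclerc (Dean).
Among Adeyemi, Ferreira, Reyes, Dimitriou, Harlow and Nakamura, by years in holy orders (higher first): Adeyemi, Ferreira and Reyes (15 years) before Dimitriou, Harlow and Nakamura (4 years).
Among Adeyemi, Ferreira and Reyes, alphabetically by surname: Adeyemi before Ferreira before Reyes.
Among Dimitriou, Harlow and Nakamura, alphabetically by surname: Dimitriou before Harlow before Nakamura.
Beaumont and Leclerc both have years in holy orders 41 years, so the next rule applies.
Among Beaumont and Leclerc, alphabetically by surname: Beaumont before Leclerc.
Full order: Adeyemi, Ferreira, Reyes, Dimitriou, Harlow, Nakamura, Beaumont, Leclerc.

Adeyemi, Ferreira, Reyes, Dimitriou, Harlow, Nakamura, Beaumont, Leclerc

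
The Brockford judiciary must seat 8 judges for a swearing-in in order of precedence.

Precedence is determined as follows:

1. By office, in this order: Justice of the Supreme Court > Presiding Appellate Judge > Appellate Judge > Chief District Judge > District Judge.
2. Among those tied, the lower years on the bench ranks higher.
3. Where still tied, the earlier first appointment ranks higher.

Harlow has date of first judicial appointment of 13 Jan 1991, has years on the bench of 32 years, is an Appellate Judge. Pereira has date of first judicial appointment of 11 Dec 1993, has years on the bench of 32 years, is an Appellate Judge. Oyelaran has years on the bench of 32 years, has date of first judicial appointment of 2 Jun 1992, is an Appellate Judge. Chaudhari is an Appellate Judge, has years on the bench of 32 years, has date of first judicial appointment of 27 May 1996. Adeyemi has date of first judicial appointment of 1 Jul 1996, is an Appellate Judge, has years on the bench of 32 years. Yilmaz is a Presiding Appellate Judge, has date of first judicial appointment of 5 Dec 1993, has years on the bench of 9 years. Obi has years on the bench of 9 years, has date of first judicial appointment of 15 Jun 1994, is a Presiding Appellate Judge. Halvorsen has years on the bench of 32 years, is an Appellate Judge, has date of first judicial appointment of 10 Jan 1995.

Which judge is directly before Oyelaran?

Harlow

By office: Yilmaz and Obi (Presiding Appellate Judge); then Harlow, Oyelaran, Pereira, Halvorsen, Chaudhari and Adeyemi (Appellate Judge).
Yilmaz and Obi both have years on the bench 9 years, so the next rule applies.
Among Yilmaz and Obi, by date of first judicial appointment (earlier first): Yilmaz (5 Dec 1993) before Obi (15 Jun 1994).
Harlow, Oyelaran, Pereira, Halvorsen, Chaudhari and Adeyemi all have years on the bench 32 years, so the next rule applies.
Among Harlow, Oyelaran, Pereira, Halvorsen, Chaudhari and Adeyemi, by date of first judicial appointment (earlier first): Harlow (13 Jan 1991) before Oyelaran (2 Jun 1992) before Pereira (11 Dec 1993) before Halvorsen (10 Jan 1995) before Chaudhari (27 May 1996) before Adeyemi (1 Jul 1996).
Order: Yilmaz, Obi, Harlow, Oyelaran, Pereira, Halvorsen, Chaudhari, Adeyemi.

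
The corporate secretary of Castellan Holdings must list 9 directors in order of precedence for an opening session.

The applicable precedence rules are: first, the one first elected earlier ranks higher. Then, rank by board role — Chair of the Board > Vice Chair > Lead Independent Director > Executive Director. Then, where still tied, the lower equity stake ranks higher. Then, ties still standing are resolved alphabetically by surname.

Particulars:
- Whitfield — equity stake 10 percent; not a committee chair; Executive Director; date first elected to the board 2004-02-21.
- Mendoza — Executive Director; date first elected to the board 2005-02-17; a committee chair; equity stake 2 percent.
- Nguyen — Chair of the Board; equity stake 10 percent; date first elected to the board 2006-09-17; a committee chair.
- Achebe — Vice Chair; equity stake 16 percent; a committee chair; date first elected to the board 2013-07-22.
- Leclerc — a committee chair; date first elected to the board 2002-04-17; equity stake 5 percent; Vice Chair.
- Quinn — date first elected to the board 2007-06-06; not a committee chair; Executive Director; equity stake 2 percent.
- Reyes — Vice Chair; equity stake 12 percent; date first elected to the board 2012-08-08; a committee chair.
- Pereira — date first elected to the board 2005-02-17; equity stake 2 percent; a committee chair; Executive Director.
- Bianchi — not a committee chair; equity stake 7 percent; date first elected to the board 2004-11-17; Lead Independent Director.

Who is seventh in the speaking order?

By date first elected to the board (earlier first): Leclerc (2002-04-17); then Whitfield (2004-02-21); then Bianchi (2004-11-17); then Mendoza and Pereira (both 2005-02-17); then Nguyen (2006-09-17); then Quinn (2007-06-06); then Reyes (2012-08-08); then Achebe (2013-07-22).
Mendoza and Pereira are each Executive Director, so the next rule applies.
Mendoza and Pereira both have equity stake 2 percent, so the next rule applies.
Among Mendoza and Pereira, alphabetically by surname: Mendoza before Pereira.
Order: Leclerc, Whitfield, Bianchi, Mendoza, Pereira, Nguyen, Quinn, Reyes, Achebe.

Quinn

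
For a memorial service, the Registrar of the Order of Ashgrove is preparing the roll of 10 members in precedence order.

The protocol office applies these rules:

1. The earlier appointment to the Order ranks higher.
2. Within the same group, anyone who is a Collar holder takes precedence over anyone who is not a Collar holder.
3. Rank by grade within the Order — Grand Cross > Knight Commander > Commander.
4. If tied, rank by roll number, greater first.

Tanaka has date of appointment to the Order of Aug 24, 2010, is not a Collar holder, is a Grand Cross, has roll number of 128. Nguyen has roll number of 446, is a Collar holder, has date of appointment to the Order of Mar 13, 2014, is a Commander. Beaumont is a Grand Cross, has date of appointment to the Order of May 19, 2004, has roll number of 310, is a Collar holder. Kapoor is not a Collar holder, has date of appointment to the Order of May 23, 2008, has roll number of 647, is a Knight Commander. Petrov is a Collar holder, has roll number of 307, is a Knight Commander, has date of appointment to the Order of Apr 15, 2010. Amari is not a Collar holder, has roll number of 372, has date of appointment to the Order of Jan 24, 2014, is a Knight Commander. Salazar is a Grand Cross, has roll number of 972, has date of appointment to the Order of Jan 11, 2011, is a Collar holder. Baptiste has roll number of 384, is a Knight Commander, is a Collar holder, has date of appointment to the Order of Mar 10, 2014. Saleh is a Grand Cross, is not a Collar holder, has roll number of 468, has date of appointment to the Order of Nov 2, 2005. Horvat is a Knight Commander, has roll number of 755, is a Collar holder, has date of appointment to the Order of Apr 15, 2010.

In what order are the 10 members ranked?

By date of appointment to the Order (earlier first): Beaumont (May 19, 2004); then Saleh (Nov 2, 2005); then Kapoor (May 23, 2008); then Horvat and Petrov (both Apr 15, 2010); then Tanaka (Aug 24, 2010); then Salazar (Jan 11, 2011); then Amari (Jan 24, 2014); then Baptiste (Mar 10, 2014); then Nguyen (Mar 13, 2014).
Horvat and Petrov are each a Collar holder, so the next rule applies.
Horvat and Petrov are each Knight Commander, so the next rule applies.
Among Horvat and Petrov, by roll number (higher first): Horvat (755) before Petrov (307).
Full order: Beaumont, Saleh, Kapoor, Horvat, Petrov, Tanaka, Salazar, Amari, Baptiste, Nguyen.

Beaumont, Saleh, Kapoor, Horvat, Petrov, Tanaka, Salazar, Amari, Baptiste, Nguyen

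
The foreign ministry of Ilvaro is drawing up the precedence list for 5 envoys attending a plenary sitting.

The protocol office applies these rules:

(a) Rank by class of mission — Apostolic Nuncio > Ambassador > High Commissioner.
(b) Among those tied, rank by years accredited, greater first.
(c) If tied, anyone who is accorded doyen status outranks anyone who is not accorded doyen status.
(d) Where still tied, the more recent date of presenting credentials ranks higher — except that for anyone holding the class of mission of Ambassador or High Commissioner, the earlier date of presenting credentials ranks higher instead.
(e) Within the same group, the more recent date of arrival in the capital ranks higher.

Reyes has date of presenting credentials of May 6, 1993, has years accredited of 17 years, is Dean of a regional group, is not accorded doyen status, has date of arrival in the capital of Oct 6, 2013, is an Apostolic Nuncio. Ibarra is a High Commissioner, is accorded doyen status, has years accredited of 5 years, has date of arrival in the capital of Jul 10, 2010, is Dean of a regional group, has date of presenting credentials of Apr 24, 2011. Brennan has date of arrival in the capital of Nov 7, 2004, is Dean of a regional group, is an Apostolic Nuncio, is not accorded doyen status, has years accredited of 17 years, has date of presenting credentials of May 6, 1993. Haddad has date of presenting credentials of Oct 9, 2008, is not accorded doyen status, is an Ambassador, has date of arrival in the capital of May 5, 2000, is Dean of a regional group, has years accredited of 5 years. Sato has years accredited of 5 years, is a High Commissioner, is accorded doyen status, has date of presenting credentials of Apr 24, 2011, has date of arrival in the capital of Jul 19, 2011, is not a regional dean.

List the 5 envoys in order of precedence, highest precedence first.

Reyes, Brennan, Haddad, Sato, Ibarra

By class of mission: Reyes and Brennan (Apostolic Nuncio); then Haddad (Ambassador); then Sato and Ibarra (High Commissioner).
Reyes and Brennan both have years accredited 17 years, so the next rule applies.
Reyes and Brennan are each not accorded doyen status, so the next rule applies.
Reyes and Brennan both have date of presenting credentials May 6, 1993, so the next rule applies.
Among Reyes and Brennan, by date of arrival in the capital (later first): Reyes (Oct 6, 2013) before Brennan (Nov 7, 2004).
Sato and Ibarra both have years accredited 5 years, so the next rule applies.
Sato and Ibarra are each accorded doyen status, so the next rule applies.
Sato and Ibarra both have date of presenting credentials Apr 24, 2011, so the next rule applies.
Among Sato and Ibarra, by date of arrival in the capital (later first): Sato (Jul 19, 2011) before Ibarra (Jul 10, 2010).
Full order: Reyes, Brennan, Haddad, Sato, Ibarra.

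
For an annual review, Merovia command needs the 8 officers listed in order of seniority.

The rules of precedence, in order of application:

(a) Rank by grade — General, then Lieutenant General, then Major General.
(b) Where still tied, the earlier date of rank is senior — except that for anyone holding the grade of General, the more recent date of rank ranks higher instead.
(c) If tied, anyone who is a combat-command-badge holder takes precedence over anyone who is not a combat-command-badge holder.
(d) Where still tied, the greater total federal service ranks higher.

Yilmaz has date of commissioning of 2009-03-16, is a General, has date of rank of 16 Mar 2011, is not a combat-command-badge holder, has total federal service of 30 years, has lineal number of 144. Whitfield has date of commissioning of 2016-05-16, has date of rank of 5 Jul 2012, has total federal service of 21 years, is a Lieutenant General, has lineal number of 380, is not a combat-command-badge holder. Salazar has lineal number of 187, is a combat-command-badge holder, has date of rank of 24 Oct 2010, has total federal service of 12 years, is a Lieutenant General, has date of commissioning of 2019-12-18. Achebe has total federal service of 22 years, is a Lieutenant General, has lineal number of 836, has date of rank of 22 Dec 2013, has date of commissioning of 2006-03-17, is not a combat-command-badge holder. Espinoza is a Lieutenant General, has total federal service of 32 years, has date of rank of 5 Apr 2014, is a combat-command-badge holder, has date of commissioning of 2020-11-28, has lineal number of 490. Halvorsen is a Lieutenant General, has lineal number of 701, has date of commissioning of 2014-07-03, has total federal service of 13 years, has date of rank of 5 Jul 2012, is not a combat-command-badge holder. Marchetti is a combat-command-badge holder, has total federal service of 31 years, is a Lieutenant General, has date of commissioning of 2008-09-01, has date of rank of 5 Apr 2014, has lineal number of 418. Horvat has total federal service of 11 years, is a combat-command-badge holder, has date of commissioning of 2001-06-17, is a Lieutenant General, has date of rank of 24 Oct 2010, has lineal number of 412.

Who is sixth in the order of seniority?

Achebe

By grade: Yilmaz (General); then Salazar, Horvat, Whitfield, Halvorsen, Achebe, Espinoza and Marchetti (Lieutenant General).
Among Salazar, Horvat, Whitfield, Halvorsen, Achebe, Espinoza and Marchetti, by date of rank (earlier first): Salazar and Horvat (24 Oct 2010) before Whitfield and Halvorsen (5 Jul 2012) before Achebe (22 Dec 2013) before Espinoza and Marchetti (5 Apr 2014).
Salazar and Horvat are each a combat-command-badge holder, so the next rule applies.
Among Salazar and Horvat, by total federal service (higher first): Salazar (12 years) before Horvat (11 years).
Whitfield and Halvorsen are each not a combat-command-badge holder, so the next rule applies.
Among Whitfield and Halvorsen, by total federal service (higher first): Whitfield (21 years) before Halvorsen (13 years).
Espinoza and Marchetti are each a combat-command-badge holder, so the next rule applies.
Among Espinoza and Marchetti, by total federal service (higher first): Espinoza (32 years) before Marchetti (31 years).
Order: Yilmaz, Salazar, Horvat, Whitfield, Halvorsen, Achebe, Espinoza, Marchetti.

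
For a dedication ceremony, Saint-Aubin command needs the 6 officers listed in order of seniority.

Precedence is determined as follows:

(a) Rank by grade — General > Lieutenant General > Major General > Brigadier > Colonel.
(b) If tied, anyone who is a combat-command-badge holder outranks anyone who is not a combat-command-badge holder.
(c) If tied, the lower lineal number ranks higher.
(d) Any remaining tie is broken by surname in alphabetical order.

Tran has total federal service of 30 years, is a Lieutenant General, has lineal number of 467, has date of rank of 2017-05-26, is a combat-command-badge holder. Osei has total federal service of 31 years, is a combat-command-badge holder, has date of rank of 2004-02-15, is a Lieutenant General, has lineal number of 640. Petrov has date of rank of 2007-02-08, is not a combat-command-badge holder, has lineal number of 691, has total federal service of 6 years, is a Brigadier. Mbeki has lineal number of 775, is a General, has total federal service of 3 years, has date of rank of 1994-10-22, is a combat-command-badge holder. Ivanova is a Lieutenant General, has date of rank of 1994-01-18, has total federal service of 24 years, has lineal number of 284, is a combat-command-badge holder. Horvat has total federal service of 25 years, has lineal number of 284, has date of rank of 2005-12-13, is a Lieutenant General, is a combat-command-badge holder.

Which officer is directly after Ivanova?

By grade: Mbeki (General); then Horvat, Ivanova, Tran and Osei (Lieutenant General); then Petrov (Brigadier).
Horvat, Ivanova, Tran and Osei are each a combat-command-badge holder, so the next rule applies.
Among Horvat, Ivanova, Tran and Osei, by lineal number (lower first): Horvat and Ivanova (284) before Tran (467) before Osei (640).
Among Horvat and Ivanova, alphabetically by surname: Horvat before Ivanova.
Order: Mbeki, Horvat, Ivanova, Tran, Osei, Petrov.

Tran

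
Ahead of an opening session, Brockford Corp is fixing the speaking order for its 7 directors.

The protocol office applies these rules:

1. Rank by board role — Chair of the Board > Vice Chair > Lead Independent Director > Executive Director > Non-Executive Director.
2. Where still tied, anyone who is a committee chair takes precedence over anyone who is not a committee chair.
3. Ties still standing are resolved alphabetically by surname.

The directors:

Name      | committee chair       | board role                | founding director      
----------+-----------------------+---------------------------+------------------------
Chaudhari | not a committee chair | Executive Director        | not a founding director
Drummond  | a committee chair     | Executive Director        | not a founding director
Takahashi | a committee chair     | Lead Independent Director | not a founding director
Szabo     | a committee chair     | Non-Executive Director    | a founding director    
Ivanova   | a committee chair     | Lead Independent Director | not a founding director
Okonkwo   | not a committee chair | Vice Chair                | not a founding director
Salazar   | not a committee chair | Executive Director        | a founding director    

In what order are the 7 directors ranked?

By board role: Okonkwo (Vice Chair); then Ivanova and Takahashi (Lead Independent Director); then Drummond, Chaudhari and Salazar (Executive Director); then Szabo (Non-Executive Director).
Ivanova and Takahashi are each a committee chair, so the next rule applies.
Among Ivanova and Takahashi, alphabetically by surname: Ivanova before Takahashi.
Among Drummond, Chaudhari and Salazar, a committee chair before not a committee chair: Drummond (a committee chair) before Chaudhari and Salazar (not a committee chair).
Among Chaudhari and Salazar, alphabetically by surname: Chaudhari before Salazar.
Full order: Okonkwo, Ivanova, Takahashi, Drummond, Chaudhari, Salazar, Szabo.

Okonkwo, Ivanova, Takahashi, Drummond, Chaudhari, Salazar, Szabo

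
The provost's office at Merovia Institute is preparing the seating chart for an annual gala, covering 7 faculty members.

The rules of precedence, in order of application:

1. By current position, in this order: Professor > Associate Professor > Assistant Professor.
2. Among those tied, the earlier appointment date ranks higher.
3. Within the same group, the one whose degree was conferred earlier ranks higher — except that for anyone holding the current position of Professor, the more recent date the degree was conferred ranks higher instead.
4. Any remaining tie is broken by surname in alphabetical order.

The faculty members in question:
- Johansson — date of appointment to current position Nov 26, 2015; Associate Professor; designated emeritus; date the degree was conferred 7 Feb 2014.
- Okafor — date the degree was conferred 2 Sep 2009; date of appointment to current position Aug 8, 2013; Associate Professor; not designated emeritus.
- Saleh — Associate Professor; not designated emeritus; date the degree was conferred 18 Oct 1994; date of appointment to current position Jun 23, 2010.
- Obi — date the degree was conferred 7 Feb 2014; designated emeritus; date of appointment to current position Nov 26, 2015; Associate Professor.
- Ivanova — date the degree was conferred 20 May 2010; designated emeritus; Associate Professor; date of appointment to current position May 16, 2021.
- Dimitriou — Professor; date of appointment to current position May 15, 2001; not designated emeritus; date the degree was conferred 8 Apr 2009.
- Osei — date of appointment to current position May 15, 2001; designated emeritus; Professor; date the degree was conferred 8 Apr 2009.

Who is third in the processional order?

By current position: Dimitriou and Osei (Professor); then Saleh, Okafor, Johansson, Obi and Ivanova (Associate Professor).
Dimitriou and Osei both have date of appointment to current position May 15, 2001, so the next rule applies.
Dimitriou and Osei both have date the degree was conferred 8 Apr 2009, so the next rule applies.
Among Dimitriou and Osei, alphabetically by surname: Dimitriou before Osei.
Among Saleh, Okafor, Johansson, Obi and Ivanova, by date of appointment to current position (earlier first): Saleh (Jun 23, 2010) before Okafor (Aug 8, 2013) before Johansson and Obi (Nov 26, 2015) before Ivanova (May 16, 2021).
Johansson and Obi both have date the degree was conferred 7 Feb 2014, so the next rule applies.
Among Johansson and Obi, alphabetically by surname: Johansson before Obi.
Order: Dimitriou, Osei, Saleh, Okafor, Johansson, Obi, Ivanova.

Saleh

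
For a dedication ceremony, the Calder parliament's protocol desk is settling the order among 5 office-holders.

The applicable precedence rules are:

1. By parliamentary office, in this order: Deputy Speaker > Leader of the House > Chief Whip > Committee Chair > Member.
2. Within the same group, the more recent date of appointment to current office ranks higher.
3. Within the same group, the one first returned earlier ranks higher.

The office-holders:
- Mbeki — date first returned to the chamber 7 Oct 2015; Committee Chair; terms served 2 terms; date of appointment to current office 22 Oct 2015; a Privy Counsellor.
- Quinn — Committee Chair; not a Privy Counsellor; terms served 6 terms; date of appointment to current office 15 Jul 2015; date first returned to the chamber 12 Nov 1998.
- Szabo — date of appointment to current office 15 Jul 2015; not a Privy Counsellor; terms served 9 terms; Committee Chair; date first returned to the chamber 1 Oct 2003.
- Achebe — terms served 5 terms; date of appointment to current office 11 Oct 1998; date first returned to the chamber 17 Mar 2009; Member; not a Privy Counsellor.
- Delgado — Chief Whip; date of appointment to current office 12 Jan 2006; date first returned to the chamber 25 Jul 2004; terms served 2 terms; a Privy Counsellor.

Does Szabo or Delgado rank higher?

By parliamentary office: Delgado (Chief Whip); then Mbeki, Quinn and Szabo (Committee Chair); then Achebe (Member).
Among Mbeki, Quinn and Szabo, by date of appointment to current office (later first): Mbeki (22 Oct 2015) before Quinn and Szabo (15 Jul 2015).
Among Quinn and Szabo, by date first returned to the chamber (earlier first): Quinn (12 Nov 1998) before Szabo (1 Oct 2003).
So Delgado takes precedence.

Delgado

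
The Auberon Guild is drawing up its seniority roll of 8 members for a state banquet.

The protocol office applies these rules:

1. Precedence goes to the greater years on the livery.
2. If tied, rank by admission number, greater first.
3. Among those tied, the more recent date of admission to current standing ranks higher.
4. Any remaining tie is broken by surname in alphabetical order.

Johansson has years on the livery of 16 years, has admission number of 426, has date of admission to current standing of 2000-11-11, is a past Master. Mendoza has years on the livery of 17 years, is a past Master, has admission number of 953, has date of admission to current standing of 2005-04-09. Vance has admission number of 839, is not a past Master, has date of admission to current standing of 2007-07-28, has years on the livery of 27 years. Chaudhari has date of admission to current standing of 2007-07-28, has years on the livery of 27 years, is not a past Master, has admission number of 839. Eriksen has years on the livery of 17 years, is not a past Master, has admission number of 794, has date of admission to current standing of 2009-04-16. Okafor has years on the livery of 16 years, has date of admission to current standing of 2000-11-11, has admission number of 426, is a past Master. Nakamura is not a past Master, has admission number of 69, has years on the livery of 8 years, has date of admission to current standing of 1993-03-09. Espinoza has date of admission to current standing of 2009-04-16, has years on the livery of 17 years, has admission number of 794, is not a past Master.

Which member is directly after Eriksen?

By years on the livery (higher first): Chaudhari and Vance (both 27 years); then Mendoza, Eriksen and Espinoza (each 17 years); then Johansson and Okafor (both 16 years); then Nakamura (8 years).
Chaudhari and Vance both have admission number 839, so the next rule applies.
Chaudhari and Vance both have date of admission to current standing 2007-07-28, so the next rule applies.
Among Chaudhari and Vance, alphabetically by surname: Chaudhari before Vance.
Among Mendoza, Eriksen and Espinoza, by admission number (higher first): Mendoza (953) before Eriksen and Espinoza (794).
Eriksen and Espinoza both have date of admission to current standing 2009-04-16, so the next rule applies.
Among Eriksen and Espinoza, alphabetically by surname: Eriksen before Espinoza.
Johansson and Okafor both have admission number 426, so the next rule applies.
Johansson and Okafor both have date of admission to current standing 2000-11-11, so the next rule applies.
Among Johansson and Okafor, alphabetically by surname: Johansson before Okafor.
Order: Chaudhari, Vance, Mendoza, Eriksen, Espinoza, Johansson, Okafor, Nakamura.

Espinoza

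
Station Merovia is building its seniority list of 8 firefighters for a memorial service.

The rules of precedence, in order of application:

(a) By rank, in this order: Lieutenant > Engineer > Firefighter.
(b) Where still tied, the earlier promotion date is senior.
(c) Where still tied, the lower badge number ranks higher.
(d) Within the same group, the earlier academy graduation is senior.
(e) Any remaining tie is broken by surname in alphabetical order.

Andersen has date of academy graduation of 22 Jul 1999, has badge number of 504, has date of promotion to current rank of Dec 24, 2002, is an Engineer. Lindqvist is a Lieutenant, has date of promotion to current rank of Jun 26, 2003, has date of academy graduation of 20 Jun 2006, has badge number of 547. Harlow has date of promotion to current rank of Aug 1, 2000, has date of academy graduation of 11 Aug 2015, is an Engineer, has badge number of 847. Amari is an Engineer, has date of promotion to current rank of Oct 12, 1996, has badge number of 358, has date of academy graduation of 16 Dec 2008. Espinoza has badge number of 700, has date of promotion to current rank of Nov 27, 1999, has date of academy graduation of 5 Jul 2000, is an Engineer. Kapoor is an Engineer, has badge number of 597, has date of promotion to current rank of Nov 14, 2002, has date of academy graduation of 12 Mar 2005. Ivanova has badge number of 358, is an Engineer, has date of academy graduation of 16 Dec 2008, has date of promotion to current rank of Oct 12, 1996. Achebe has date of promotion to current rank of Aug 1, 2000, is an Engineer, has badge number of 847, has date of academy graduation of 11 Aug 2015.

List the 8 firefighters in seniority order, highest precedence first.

By rank: Lindqvist (Lieutenant); then Amari, Ivanova, Espinoza, Achebe, Harlow, Kapoor and Andersen (Engineer).
Among Amari, Ivanova, Espinoza, Achebe, Harlow, Kapoor and Andersen, by date of promotion to current rank (earlier first): Amari and Ivanova (Oct 12, 1996) before Espinoza (Nov 27, 1999) before Achebe and Harlow (Aug 1, 2000) before Kapoor (Nov 14, 2002) before Andersen (Dec 24, 2002).
Amari and Ivanova both have badge number 358, so the next rule applies.
Amari and Ivanova both have date of academy graduation 16 Dec 2008, so the next rule applies.
Among Amari and Ivanova, alphabetically by surname: Amari before Ivanova.
Achebe and Harlow both have badge number 847, so the next rule applies.
Achebe and Harlow both have date of academy graduation 11 Aug 2015, so the next rule applies.
Among Achebe and Harlow, alphabetically by surname: Achebe before Harlow.
Full order: Lindqvist, Amari, Ivanova, Espinoza, Achebe, Harlow, Kapoor, Andersen.

Lindqvist, Amari, Ivanova, Espinoza, Achebe, Harlow, Kapoor, Andersen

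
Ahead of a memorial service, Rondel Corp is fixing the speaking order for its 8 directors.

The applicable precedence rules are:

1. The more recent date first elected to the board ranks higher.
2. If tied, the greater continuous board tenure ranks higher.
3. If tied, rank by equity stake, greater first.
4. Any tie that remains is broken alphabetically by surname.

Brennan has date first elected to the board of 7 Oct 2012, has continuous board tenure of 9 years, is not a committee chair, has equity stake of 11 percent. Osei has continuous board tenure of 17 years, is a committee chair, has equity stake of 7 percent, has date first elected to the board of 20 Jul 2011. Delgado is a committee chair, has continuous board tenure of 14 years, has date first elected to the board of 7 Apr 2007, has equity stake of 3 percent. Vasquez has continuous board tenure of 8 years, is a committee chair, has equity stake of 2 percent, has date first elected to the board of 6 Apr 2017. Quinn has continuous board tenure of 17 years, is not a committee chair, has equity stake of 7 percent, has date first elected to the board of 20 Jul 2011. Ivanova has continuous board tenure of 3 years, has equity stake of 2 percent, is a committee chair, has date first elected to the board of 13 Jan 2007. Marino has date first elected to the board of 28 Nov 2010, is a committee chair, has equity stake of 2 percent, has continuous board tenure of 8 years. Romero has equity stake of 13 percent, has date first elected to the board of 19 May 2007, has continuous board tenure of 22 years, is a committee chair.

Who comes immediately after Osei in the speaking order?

By date first elected to the board (later first): Vasquez (6 Apr 2017); then Brennan (7 Oct 2012); then Osei and Quinn (both 20 Jul 2011); then Marino (28 Nov 2010); then Romero (19 May 2007); then Delgado (7 Apr 2007); then Ivanova (13 Jan 2007).
Osei and Quinn both have continuous board tenure 17 years, so the next rule applies.
Osei and Quinn both have equity stake 7 percent, so the next rule applies.
Among Osei and Quinn, alphabetically by surname: Osei before Quinn.
Order: Vasquez, Brennan, Osei, Quinn, Marino, Romero, Delgado, Ivanova.

Quinn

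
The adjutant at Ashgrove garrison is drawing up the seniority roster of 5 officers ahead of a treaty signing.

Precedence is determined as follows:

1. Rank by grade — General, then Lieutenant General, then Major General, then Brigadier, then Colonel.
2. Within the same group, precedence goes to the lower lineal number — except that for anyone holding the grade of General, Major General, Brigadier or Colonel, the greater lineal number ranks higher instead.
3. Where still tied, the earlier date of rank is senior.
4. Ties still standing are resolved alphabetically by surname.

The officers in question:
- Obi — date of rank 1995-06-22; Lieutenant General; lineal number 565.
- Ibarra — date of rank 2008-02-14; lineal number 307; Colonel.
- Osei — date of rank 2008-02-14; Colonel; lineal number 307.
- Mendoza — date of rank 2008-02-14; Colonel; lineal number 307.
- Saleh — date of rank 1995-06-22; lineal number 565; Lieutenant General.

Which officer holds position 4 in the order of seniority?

By grade: Obi and Saleh (Lieutenant General); then Ibarra, Mendoza and Osei (Colonel).
Obi and Saleh both have lineal number 565, so the next rule applies.
Obi and Saleh both have date of rank 1995-06-22, so the next rule applies.
Among Obi and Saleh, alphabetically by surname: Obi before Saleh.
Ibarra, Mendoza and Osei all have lineal number 307, so the next rule applies.
Ibarra, Mendoza and Osei all have date of rank 2008-02-14, so the next rule applies.
Among Ibarra, Mendoza and Osei, alphabetically by surname: Ibarra before Mendoza before Osei.
Order: Obi, Saleh, Ibarra, Mendoza, Osei.

Mendoza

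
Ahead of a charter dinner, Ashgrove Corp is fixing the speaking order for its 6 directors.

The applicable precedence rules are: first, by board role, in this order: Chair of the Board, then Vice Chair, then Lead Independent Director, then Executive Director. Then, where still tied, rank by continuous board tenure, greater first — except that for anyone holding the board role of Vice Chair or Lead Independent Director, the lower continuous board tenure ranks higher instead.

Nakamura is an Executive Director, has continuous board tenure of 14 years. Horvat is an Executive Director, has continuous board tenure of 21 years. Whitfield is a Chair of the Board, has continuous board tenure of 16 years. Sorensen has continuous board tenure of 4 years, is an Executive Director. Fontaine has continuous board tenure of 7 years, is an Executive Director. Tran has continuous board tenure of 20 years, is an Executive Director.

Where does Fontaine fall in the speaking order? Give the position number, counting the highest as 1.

5

By board role: Whitfield (Chair of the Board); then Horvat, Tran, Nakamura, Fontaine and Sorensen (Executive Director).
Among Horvat, Tran, Nakamura, Fontaine and Sorensen, by continuous board tenure (higher first): Horvat (21 years) before Tran (20 years) before Nakamura (14 years) before Fontaine (7 years) before Sorensen (4 years).
Order: Whitfield, Horvat, Tran, Nakamura, Fontaine, Sorensen. So position 5.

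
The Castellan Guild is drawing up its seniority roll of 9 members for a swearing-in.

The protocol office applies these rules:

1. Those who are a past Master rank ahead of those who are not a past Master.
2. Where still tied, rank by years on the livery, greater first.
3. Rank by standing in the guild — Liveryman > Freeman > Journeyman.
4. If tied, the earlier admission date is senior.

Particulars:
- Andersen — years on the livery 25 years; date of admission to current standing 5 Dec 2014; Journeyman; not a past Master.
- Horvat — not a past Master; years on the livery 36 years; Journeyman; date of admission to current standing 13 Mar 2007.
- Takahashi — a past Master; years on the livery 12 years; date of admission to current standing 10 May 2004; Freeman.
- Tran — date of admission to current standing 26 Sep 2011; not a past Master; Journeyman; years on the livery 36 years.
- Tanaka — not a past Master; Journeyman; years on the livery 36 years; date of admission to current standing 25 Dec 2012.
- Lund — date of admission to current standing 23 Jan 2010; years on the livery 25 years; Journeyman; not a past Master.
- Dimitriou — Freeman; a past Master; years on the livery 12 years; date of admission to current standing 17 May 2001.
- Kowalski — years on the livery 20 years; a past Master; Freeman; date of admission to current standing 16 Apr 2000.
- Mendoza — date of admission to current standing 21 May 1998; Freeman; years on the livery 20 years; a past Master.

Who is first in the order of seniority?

Mendoza

By the first rule: Mendoza, Kowalski, Dimitriou and Takahashi (each a past Master); then Horvat, Tran, Tanaka, Lund and Andersen (each not a past Master).
Among Mendoza, Kowalski, Dimitriou and Takahashi, by years on the livery (higher first): Mendoza and Kowalski (20 years) before Dimitriou and Takahashi (12 years).
Mendoza and Kowalski are each Freeman, so the next rule applies.
Among Mendoza and Kowalski, by date of admission to current standing (earlier first): Mendoza (21 May 1998) before Kowalski (16 Apr 2000).
Dimitriou and Takahashi are each Freeman, so the next rule applies.
Among Dimitriou and Takahashi, by date of admission to current standing (earlier first): Dimitriou (17 May 2001) before Takahashi (10 May 2004).
Among Horvat, Tran, Tanaka, Lund and Andersen, by years on the livery (higher first): Horvat, Tran and Tanaka (36 years) before Lund and Andersen (25 years).
Horvat, Tran and Tanaka are each Journeyman, so the next rule applies.
Among Horvat, Tran and Tanaka, by date of admission to current standing (earlier first): Horvat (13 Mar 2007) before Tran (26 Sep 2011) before Tanaka (25 Dec 2012).
Lund and Andersen are each Journeyman, so the next rule applies.
Among Lund and Andersen, by date of admission to current standing (earlier first): Lund (23 Jan 2010) before Andersen (5 Dec 2014).
Order: Mendoza, Kowalski, Dimitriou, Takahashi, Horvat, Tran, Tanaka, Lund, Andersen.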